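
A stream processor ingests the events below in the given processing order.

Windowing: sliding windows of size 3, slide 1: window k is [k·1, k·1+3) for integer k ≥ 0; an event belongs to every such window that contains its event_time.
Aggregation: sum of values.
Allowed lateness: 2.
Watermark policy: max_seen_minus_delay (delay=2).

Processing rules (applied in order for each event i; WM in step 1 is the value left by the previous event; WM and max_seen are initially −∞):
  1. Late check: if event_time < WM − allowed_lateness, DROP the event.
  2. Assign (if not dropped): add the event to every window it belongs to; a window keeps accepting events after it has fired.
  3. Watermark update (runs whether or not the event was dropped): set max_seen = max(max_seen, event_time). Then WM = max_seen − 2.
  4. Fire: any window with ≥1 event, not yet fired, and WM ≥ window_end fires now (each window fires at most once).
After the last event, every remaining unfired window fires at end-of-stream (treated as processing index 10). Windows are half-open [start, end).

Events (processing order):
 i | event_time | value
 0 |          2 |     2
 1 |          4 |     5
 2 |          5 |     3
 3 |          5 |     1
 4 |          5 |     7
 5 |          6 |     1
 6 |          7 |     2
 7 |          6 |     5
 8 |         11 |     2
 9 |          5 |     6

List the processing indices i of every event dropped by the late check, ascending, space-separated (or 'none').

9

i=0 t=2 v=2: → [2,5),[1,4),[0,3); WM=0
i=1 t=4 v=5: → [4,7),[3,6),[2,5); WM=2
i=2 t=5 v=3: → [5,8),[4,7),[3,6); WM=3; [0,3) fires=2
i=3 t=5 v=1: → [5,8),[4,7),[3,6); WM=3
i=4 t=5 v=7: → [5,8),[4,7),[3,6); WM=3
i=5 t=6 v=1: → [6,9),[5,8),[4,7); WM=4; [1,4) fires=2
i=6 t=7 v=2: → [7,10),[6,9),[5,8); WM=5; [2,5) fires=7
i=7 t=6 v=5: → [6,9),[5,8),[4,7); WM=5
i=8 t=11 v=2: → [11,14),[10,13),[9,12); WM=9; [3,6) fires=16 [4,7) fires=22 [5,8) fires=19 [6,9) fires=8
i=9 t=5 v=6: DROP (t<9-2); WM=9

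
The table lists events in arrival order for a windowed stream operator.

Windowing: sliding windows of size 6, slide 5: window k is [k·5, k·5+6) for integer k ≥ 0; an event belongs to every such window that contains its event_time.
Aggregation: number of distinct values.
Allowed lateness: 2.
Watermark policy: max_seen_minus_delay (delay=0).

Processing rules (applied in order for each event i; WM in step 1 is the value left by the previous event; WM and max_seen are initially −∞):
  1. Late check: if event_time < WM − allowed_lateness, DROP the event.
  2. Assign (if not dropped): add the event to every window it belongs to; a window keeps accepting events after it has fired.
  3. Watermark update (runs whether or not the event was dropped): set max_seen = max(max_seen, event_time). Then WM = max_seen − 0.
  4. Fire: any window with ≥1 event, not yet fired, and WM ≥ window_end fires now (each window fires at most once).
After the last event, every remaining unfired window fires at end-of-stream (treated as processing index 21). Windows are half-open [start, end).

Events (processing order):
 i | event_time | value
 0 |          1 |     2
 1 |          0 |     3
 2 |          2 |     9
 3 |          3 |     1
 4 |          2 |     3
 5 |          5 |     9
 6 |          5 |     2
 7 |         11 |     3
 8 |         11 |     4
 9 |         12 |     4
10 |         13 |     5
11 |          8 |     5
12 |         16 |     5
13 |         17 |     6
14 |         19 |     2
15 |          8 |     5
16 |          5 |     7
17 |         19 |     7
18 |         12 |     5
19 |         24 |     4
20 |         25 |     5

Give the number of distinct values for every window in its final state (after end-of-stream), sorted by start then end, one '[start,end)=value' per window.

i=0 t=1 v=2: → [0,6); WM=1
i=1 t=0 v=3: → [0,6); WM=1
i=2 t=2 v=9: → [0,6); WM=2
i=3 t=3 v=1: → [0,6); WM=3
i=4 t=2 v=3: → [0,6); WM=3
i=5 t=5 v=9: → [5,11),[0,6); WM=5
i=6 t=5 v=2: → [5,11),[0,6); WM=5
i=7 t=11 v=3: → [10,16); WM=11; [0,6) fires=4 [5,11) fires=2
i=8 t=11 v=4: → [10,16); WM=11
i=9 t=12 v=4: → [10,16); WM=12
i=10 t=13 v=5: → [10,16); WM=13
i=11 t=8 v=5: DROP (t<13-2); WM=13
i=12 t=16 v=5: → [15,21); WM=16; [10,16) fires=3
i=13 t=17 v=6: → [15,21); WM=17
i=14 t=19 v=2: → [15,21); WM=19
i=15 t=8 v=5: DROP (t<19-2); WM=19
i=16 t=5 v=7: DROP (t<19-2); WM=19
i=17 t=19 v=7: → [15,21); WM=19
i=18 t=12 v=5: DROP (t<19-2); WM=19
i=19 t=24 v=4: → [20,26); WM=24; [15,21) fires=4
i=20 t=25 v=5: → [25,31),[20,26); WM=25

[0,6)=4 [5,11)=2 [10,16)=3 [15,21)=4 [20,26)=2 [25,31)=1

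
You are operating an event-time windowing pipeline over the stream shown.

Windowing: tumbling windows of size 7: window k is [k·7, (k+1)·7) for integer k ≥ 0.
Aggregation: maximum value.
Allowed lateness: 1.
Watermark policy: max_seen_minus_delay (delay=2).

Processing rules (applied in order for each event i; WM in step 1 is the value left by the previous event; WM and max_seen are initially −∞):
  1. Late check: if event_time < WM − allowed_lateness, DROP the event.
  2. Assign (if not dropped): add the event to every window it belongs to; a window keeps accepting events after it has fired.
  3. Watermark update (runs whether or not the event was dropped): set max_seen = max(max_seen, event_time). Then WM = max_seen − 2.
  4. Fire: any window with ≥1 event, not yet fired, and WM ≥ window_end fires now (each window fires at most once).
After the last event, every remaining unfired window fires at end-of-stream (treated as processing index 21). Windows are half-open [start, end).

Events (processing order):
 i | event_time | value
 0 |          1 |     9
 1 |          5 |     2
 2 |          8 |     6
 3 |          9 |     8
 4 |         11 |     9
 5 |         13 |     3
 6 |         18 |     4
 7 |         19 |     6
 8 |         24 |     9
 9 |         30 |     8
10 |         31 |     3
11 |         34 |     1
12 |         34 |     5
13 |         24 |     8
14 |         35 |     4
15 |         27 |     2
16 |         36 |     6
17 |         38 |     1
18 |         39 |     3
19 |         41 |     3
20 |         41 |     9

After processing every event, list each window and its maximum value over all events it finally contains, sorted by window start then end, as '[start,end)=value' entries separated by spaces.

[0,7)=9 [7,14)=9 [14,21)=6 [21,28)=9 [28,35)=8 [35,42)=9

i=0 t=1 v=9: → [0,7); WM=-1
i=1 t=5 v=2: → [0,7); WM=3
i=2 t=8 v=6: → [7,14); WM=6
i=3 t=9 v=8: → [7,14); WM=7; [0,7) fires=9
i=4 t=11 v=9: → [7,14); WM=9
i=5 t=13 v=3: → [7,14); WM=11
i=6 t=18 v=4: → [14,21); WM=16; [7,14) fires=9
i=7 t=19 v=6: → [14,21); WM=17
i=8 t=24 v=9: → [21,28); WM=22; [14,21) fires=6
i=9 t=30 v=8: → [28,35); WM=28; [21,28) fires=9
i=10 t=31 v=3: → [28,35); WM=29
i=11 t=34 v=1: → [28,35); WM=32
i=12 t=34 v=5: → [28,35); WM=32
i=13 t=24 v=8: DROP (t<32-1); WM=32
i=14 t=35 v=4: → [35,42); WM=33
i=15 t=27 v=2: DROP (t<33-1); WM=33
i=16 t=36 v=6: → [35,42); WM=34
i=17 t=38 v=1: → [35,42); WM=36; [28,35) fires=8
i=18 t=39 v=3: → [35,42); WM=37
i=19 t=41 v=3: → [35,42); WM=39
i=20 t=41 v=9: → [35,42); WM=39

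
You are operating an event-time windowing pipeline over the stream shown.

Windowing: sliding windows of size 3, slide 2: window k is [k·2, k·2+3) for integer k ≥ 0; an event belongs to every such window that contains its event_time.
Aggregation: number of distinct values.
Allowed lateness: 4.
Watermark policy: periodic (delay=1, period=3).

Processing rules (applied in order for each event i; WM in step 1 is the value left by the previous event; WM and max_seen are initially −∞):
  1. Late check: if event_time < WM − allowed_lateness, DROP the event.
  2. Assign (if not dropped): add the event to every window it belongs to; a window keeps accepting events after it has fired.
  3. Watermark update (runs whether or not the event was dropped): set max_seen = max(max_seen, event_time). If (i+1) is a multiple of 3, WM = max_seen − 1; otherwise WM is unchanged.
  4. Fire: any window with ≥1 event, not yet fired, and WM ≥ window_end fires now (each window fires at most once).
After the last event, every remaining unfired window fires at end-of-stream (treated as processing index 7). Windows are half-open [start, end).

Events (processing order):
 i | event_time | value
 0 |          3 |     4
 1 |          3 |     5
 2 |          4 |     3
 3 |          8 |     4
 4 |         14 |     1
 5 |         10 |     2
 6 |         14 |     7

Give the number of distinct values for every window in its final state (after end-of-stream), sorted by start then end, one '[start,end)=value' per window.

i=0 t=3 v=4: → [2,5); WM=−∞
i=1 t=3 v=5: → [2,5); WM=−∞
i=2 t=4 v=3: → [4,7),[2,5); WM=3
i=3 t=8 v=4: → [8,11),[6,9); WM=3
i=4 t=14 v=1: → [14,17),[12,15); WM=3
i=5 t=10 v=2: → [10,13),[8,11); WM=13; [2,5) fires=3 [4,7) fires=1 [6,9) fires=1 [8,11) fires=2 [10,13) fires=1
i=6 t=14 v=7: → [14,17),[12,15); WM=13

[2,5)=3 [4,7)=1 [6,9)=1 [8,11)=2 [10,13)=1 [12,15)=2 [14,17)=2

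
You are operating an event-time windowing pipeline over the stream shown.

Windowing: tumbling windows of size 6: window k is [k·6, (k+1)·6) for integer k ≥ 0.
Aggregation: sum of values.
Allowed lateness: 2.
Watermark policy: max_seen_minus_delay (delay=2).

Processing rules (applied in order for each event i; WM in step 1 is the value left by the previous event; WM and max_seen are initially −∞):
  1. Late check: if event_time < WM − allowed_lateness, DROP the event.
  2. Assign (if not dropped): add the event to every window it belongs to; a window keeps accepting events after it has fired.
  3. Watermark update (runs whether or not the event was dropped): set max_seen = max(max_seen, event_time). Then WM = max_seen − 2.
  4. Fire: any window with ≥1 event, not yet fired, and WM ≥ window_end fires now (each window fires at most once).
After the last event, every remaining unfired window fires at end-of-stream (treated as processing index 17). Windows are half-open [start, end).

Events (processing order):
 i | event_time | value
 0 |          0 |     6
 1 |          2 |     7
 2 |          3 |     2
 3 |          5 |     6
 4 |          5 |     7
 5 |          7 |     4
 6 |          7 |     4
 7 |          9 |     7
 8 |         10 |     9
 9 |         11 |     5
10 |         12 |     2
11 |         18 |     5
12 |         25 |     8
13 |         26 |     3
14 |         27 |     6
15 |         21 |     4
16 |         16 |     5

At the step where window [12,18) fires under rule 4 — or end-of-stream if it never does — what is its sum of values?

i=0 t=0 v=6: → [0,6); WM=-2
i=1 t=2 v=7: → [0,6); WM=0
i=2 t=3 v=2: → [0,6); WM=1
i=3 t=5 v=6: → [0,6); WM=3
i=4 t=5 v=7: → [0,6); WM=3
i=5 t=7 v=4: → [6,12); WM=5
i=6 t=7 v=4: → [6,12); WM=5
i=7 t=9 v=7: → [6,12); WM=7; [0,6) fires=28
i=8 t=10 v=9: → [6,12); WM=8
i=9 t=11 v=5: → [6,12); WM=9
i=10 t=12 v=2: → [12,18); WM=10
i=11 t=18 v=5: → [18,24); WM=16; [6,12) fires=29
i=12 t=25 v=8: → [24,30); WM=23; [12,18) fires=2
i=13 t=26 v=3: → [24,30); WM=24; [18,24) fires=5
i=14 t=27 v=6: → [24,30); WM=25
i=15 t=21 v=4: DROP (t<25-2); WM=25
i=16 t=16 v=5: DROP (t<25-2); WM=25

2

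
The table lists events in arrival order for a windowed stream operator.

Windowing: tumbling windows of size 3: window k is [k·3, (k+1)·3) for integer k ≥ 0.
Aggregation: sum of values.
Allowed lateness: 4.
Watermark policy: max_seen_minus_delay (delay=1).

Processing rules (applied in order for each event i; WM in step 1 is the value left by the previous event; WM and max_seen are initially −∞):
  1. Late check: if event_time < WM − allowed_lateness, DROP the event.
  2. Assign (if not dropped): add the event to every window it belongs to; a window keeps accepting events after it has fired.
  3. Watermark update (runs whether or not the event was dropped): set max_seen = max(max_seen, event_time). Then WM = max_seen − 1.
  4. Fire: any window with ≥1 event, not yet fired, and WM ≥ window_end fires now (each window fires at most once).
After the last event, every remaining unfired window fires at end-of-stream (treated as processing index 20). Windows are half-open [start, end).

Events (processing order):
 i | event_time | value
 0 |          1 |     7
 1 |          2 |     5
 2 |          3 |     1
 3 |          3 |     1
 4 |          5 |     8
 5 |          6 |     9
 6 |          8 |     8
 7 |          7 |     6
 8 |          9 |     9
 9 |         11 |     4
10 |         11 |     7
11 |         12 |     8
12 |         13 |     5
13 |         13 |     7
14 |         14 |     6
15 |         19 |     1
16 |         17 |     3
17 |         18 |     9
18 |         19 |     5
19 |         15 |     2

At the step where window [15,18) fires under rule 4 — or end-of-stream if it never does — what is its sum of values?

3

i=0 t=1 v=7: → [0,3); WM=0
i=1 t=2 v=5: → [0,3); WM=1
i=2 t=3 v=1: → [3,6); WM=2
i=3 t=3 v=1: → [3,6); WM=2
i=4 t=5 v=8: → [3,6); WM=4; [0,3) fires=12
i=5 t=6 v=9: → [6,9); WM=5
i=6 t=8 v=8: → [6,9); WM=7; [3,6) fires=10
i=7 t=7 v=6: → [6,9); WM=7
i=8 t=9 v=9: → [9,12); WM=8
i=9 t=11 v=4: → [9,12); WM=10; [6,9) fires=23
i=10 t=11 v=7: → [9,12); WM=10
i=11 t=12 v=8: → [12,15); WM=11
i=12 t=13 v=5: → [12,15); WM=12; [9,12) fires=20
i=13 t=13 v=7: → [12,15); WM=12
i=14 t=14 v=6: → [12,15); WM=13
i=15 t=19 v=1: → [18,21); WM=18; [12,15) fires=26
i=16 t=17 v=3: → [15,18); WM=18; [15,18) fires=3
i=17 t=18 v=9: → [18,21); WM=18
i=18 t=19 v=5: → [18,21); WM=18
i=19 t=15 v=2: → [15,18); WM=18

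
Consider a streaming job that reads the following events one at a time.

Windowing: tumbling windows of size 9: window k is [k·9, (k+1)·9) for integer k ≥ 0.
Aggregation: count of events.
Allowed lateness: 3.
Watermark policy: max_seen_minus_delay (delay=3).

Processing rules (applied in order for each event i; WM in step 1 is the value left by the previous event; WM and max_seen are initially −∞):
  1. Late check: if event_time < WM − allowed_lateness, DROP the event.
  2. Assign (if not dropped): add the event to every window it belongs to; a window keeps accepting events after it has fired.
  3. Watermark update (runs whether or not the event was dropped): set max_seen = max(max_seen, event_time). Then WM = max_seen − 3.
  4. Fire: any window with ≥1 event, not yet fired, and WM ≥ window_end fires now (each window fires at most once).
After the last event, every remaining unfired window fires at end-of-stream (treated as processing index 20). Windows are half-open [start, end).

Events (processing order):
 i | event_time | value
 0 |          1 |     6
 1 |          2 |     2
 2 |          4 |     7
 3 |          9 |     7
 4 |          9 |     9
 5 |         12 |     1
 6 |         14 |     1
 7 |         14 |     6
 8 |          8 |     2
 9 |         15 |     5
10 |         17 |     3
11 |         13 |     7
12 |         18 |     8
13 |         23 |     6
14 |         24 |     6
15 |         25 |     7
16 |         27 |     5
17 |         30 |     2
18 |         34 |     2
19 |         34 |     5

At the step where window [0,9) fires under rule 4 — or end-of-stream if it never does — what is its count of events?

3

i=0 t=1 v=6: → [0,9); WM=-2
i=1 t=2 v=2: → [0,9); WM=-1
i=2 t=4 v=7: → [0,9); WM=1
i=3 t=9 v=7: → [9,18); WM=6
i=4 t=9 v=9: → [9,18); WM=6
i=5 t=12 v=1: → [9,18); WM=9; [0,9) fires=3
i=6 t=14 v=1: → [9,18); WM=11
i=7 t=14 v=6: → [9,18); WM=11
i=8 t=8 v=2: → [0,9); WM=11
i=9 t=15 v=5: → [9,18); WM=12
i=10 t=17 v=3: → [9,18); WM=14
i=11 t=13 v=7: → [9,18); WM=14
i=12 t=18 v=8: → [18,27); WM=15
i=13 t=23 v=6: → [18,27); WM=20; [9,18) fires=8
i=14 t=24 v=6: → [18,27); WM=21
i=15 t=25 v=7: → [18,27); WM=22
i=16 t=27 v=5: → [27,36); WM=24
i=17 t=30 v=2: → [27,36); WM=27; [18,27) fires=4
i=18 t=34 v=2: → [27,36); WM=31
i=19 t=34 v=5: → [27,36); WM=31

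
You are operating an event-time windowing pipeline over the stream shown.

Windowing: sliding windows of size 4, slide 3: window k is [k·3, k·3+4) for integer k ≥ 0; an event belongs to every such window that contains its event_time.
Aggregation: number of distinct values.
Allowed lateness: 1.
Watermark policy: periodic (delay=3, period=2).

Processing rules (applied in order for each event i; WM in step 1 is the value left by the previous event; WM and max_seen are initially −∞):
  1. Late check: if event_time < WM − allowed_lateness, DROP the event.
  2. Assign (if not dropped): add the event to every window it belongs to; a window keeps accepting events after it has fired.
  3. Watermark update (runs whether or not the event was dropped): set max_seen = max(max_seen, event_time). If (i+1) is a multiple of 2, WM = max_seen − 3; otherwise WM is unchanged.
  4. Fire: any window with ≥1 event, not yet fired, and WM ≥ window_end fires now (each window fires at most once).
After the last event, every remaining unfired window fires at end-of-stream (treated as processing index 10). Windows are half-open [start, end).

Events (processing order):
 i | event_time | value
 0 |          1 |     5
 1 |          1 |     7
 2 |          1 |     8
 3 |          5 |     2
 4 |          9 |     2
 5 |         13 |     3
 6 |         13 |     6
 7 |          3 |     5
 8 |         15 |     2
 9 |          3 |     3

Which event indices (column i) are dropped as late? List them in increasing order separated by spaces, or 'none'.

i=0 t=1 v=5: → [0,4); WM=−∞
i=1 t=1 v=7: → [0,4); WM=-2
i=2 t=1 v=8: → [0,4); WM=-2
i=3 t=5 v=2: → [3,7); WM=2
i=4 t=9 v=2: → [9,13),[6,10); WM=2
i=5 t=13 v=3: → [12,16); WM=10; [0,4) fires=3 [3,7) fires=1 [6,10) fires=1
i=6 t=13 v=6: → [12,16); WM=10
i=7 t=3 v=5: DROP (t<10-1); WM=10
i=8 t=15 v=2: → [15,19),[12,16); WM=10
i=9 t=3 v=3: DROP (t<10-1); WM=12

7 9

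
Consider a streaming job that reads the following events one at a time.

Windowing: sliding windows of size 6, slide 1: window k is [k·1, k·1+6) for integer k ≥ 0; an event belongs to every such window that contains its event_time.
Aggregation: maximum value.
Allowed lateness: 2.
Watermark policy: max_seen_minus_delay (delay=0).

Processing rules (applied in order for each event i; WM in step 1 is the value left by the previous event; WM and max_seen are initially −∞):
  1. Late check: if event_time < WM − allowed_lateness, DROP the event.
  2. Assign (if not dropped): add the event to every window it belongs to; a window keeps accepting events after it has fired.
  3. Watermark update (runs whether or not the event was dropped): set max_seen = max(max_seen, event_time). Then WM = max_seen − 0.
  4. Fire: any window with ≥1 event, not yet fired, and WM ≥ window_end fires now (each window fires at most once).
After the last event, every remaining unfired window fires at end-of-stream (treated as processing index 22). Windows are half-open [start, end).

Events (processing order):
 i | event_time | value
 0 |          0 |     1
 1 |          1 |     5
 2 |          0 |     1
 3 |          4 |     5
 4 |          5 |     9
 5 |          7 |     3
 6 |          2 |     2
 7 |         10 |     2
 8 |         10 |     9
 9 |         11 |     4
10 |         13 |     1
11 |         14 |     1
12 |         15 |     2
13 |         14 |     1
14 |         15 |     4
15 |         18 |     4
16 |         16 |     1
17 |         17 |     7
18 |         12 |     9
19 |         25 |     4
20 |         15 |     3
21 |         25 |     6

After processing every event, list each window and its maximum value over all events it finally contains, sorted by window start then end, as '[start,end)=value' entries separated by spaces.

[0,6)=9 [1,7)=9 [2,8)=9 [3,9)=9 [4,10)=9 [5,11)=9 [6,12)=9 [7,13)=9 [8,14)=9 [9,15)=9 [10,16)=9 [11,17)=4 [12,18)=7 [13,19)=7 [14,20)=7 [15,21)=7 [16,22)=7 [17,23)=7 [18,24)=4 [20,26)=6 [21,27)=6 [22,28)=6 [23,29)=6 [24,30)=6 [25,31)=6

i=0 t=0 v=1: → [0,6); WM=0
i=1 t=1 v=5: → [1,7),[0,6); WM=1
i=2 t=0 v=1: → [0,6); WM=1
i=3 t=4 v=5: → [4,10),[3,9),[2,8),[1,7),[0,6); WM=4
i=4 t=5 v=9: → [5,11),[4,10),[3,9),[2,8),[1,7),[0,6); WM=5
i=5 t=7 v=3: → [7,13),[6,12),[5,11),[4,10),[3,9),[2,8); WM=7; [0,6) fires=9 [1,7) fires=9
i=6 t=2 v=2: DROP (t<7-2); WM=7
i=7 t=10 v=2: → [10,16),[9,15),[8,14),[7,13),[6,12),[5,11); WM=10; [2,8) fires=9 [3,9) fires=9 [4,10) fires=9
i=8 t=10 v=9: → [10,16),[9,15),[8,14),[7,13),[6,12),[5,11); WM=10
i=9 t=11 v=4: → [11,17),[10,16),[9,15),[8,14),[7,13),[6,12); WM=11; [5,11) fires=9
i=10 t=13 v=1: → [13,19),[12,18),[11,17),[10,16),[9,15),[8,14); WM=13; [6,12) fires=9 [7,13) fires=9
i=11 t=14 v=1: → [14,20),[13,19),[12,18),[11,17),[10,16),[9,15); WM=14; [8,14) fires=9
i=12 t=15 v=2: → [15,21),[14,20),[13,19),[12,18),[11,17),[10,16); WM=15; [9,15) fires=9
i=13 t=14 v=1: → [14,20),[13,19),[12,18),[11,17),[10,16),[9,15); WM=15
i=14 t=15 v=4: → [15,21),[14,20),[13,19),[12,18),[11,17),[10,16); WM=15
i=15 t=18 v=4: → [18,24),[17,23),[16,22),[15,21),[14,20),[13,19); WM=18; [10,16) fires=9 [11,17) fires=4 [12,18) fires=4
i=16 t=16 v=1: → [16,22),[15,21),[14,20),[13,19),[12,18),[11,17); WM=18
i=17 t=17 v=7: → [17,23),[16,22),[15,21),[14,20),[13,19),[12,18); WM=18
i=18 t=12 v=9: DROP (t<18-2); WM=18
i=19 t=25 v=4: → [25,31),[24,30),[23,29),[22,28),[21,27),[20,26); WM=25; [13,19) fires=7 [14,20) fires=7 [15,21) fires=7 [16,22) fires=7 [17,23) fires=7 [18,24) fires=4
i=20 t=15 v=3: DROP (t<25-2); WM=25
i=21 t=25 v=6: → [25,31),[24,30),[23,29),[22,28),[21,27),[20,26); WM=25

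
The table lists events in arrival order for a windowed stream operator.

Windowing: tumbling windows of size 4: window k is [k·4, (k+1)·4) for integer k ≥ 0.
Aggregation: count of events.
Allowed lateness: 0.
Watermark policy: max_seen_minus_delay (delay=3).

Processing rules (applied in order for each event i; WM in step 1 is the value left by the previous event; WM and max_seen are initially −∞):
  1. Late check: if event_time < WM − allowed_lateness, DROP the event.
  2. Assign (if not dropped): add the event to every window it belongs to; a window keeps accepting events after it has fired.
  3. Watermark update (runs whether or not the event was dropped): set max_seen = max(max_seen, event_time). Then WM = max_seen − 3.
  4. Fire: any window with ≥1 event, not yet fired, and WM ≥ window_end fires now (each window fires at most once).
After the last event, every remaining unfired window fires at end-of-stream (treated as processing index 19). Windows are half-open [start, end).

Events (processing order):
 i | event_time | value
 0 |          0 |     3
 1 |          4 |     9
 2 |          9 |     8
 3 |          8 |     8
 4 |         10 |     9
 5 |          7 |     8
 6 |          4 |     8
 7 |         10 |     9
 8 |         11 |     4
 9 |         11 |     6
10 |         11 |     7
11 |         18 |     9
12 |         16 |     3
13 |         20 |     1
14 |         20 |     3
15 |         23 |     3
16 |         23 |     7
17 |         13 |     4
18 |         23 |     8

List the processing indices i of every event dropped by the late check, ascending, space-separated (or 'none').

6 17

i=0 t=0 v=3: → [0,4); WM=-3
i=1 t=4 v=9: → [4,8); WM=1
i=2 t=9 v=8: → [8,12); WM=6; [0,4) fires=1
i=3 t=8 v=8: → [8,12); WM=6
i=4 t=10 v=9: → [8,12); WM=7
i=5 t=7 v=8: → [4,8); WM=7
i=6 t=4 v=8: DROP (t<7-0); WM=7
i=7 t=10 v=9: → [8,12); WM=7
i=8 t=11 v=4: → [8,12); WM=8; [4,8) fires=2
i=9 t=11 v=6: → [8,12); WM=8
i=10 t=11 v=7: → [8,12); WM=8
i=11 t=18 v=9: → [16,20); WM=15; [8,12) fires=7
i=12 t=16 v=3: → [16,20); WM=15
i=13 t=20 v=1: → [20,24); WM=17
i=14 t=20 v=3: → [20,24); WM=17
i=15 t=23 v=3: → [20,24); WM=20; [16,20) fires=2
i=16 t=23 v=7: → [20,24); WM=20
i=17 t=13 v=4: DROP (t<20-0); WM=20
i=18 t=23 v=8: → [20,24); WM=20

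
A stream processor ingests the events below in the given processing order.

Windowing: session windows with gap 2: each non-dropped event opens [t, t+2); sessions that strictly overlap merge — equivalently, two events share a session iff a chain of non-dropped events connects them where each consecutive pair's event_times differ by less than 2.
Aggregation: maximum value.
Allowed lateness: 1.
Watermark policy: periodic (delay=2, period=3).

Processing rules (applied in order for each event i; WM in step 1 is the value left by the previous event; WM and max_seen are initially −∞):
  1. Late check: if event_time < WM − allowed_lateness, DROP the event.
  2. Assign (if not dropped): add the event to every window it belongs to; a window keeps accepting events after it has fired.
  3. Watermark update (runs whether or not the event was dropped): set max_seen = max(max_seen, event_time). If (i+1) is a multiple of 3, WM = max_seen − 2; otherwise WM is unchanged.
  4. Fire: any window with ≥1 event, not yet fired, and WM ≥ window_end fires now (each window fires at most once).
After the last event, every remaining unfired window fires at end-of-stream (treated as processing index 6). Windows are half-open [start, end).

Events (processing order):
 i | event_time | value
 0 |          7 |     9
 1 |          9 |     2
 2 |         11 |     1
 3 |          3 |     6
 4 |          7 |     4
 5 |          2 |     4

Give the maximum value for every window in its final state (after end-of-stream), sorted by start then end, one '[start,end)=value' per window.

[7,9)=9 [9,11)=2 [11,13)=1

i=0 t=7 v=9: → [7,9); WM=−∞
i=1 t=9 v=2: → [9,11); WM=−∞
i=2 t=11 v=1: → [11,13); WM=9
i=3 t=3 v=6: DROP (t<9-1); WM=9
i=4 t=7 v=4: DROP (t<9-1); WM=9
i=5 t=2 v=4: DROP (t<9-1); WM=9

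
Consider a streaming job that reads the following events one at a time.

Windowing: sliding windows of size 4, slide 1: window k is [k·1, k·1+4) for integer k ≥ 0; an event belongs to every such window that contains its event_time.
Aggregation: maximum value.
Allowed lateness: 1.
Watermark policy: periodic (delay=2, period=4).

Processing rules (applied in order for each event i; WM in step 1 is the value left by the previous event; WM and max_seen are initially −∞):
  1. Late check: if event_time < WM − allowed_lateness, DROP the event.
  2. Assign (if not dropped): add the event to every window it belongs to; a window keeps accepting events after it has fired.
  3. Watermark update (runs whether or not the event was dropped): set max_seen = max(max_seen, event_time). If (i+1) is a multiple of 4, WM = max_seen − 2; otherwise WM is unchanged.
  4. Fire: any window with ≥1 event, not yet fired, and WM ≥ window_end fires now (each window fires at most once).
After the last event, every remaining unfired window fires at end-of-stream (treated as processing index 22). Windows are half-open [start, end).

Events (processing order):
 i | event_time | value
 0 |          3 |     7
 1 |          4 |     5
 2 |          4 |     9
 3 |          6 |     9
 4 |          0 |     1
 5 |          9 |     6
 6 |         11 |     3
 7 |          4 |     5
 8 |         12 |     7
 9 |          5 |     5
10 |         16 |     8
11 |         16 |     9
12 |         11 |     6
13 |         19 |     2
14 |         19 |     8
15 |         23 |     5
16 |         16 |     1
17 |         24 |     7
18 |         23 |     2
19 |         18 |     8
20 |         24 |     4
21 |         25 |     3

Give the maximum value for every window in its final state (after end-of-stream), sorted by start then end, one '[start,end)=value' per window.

i=0 t=3 v=7: → [3,7),[2,6),[1,5),[0,4); WM=−∞
i=1 t=4 v=5: → [4,8),[3,7),[2,6),[1,5); WM=−∞
i=2 t=4 v=9: → [4,8),[3,7),[2,6),[1,5); WM=−∞
i=3 t=6 v=9: → [6,10),[5,9),[4,8),[3,7); WM=4; [0,4) fires=7
i=4 t=0 v=1: DROP (t<4-1); WM=4
i=5 t=9 v=6: → [9,13),[8,12),[7,11),[6,10); WM=4
i=6 t=11 v=3: → [11,15),[10,14),[9,13),[8,12); WM=4
i=7 t=4 v=5: → [4,8),[3,7),[2,6),[1,5); WM=9; [1,5) fires=9 [2,6) fires=9 [3,7) fires=9 [4,8) fires=9 [5,9) fires=9
i=8 t=12 v=7: → [12,16),[11,15),[10,14),[9,13); WM=9
i=9 t=5 v=5: DROP (t<9-1); WM=9
i=10 t=16 v=8: → [16,20),[15,19),[14,18),[13,17); WM=9
i=11 t=16 v=9: → [16,20),[15,19),[14,18),[13,17); WM=14; [6,10) fires=9 [7,11) fires=6 [8,12) fires=6 [9,13) fires=7 [10,14) fires=7
i=12 t=11 v=6: DROP (t<14-1); WM=14
i=13 t=19 v=2: → [19,23),[18,22),[17,21),[16,20); WM=14
i=14 t=19 v=8: → [19,23),[18,22),[17,21),[16,20); WM=14
i=15 t=23 v=5: → [23,27),[22,26),[21,25),[20,24); WM=21; [11,15) fires=7 [12,16) fires=7 [13,17) fires=9 [14,18) fires=9 [15,19) fires=9 [16,20) fires=9 [17,21) fires=8
i=16 t=16 v=1: DROP (t<21-1); WM=21
i=17 t=24 v=7: → [24,28),[23,27),[22,26),[21,25); WM=21
i=18 t=23 v=2: → [23,27),[22,26),[21,25),[20,24); WM=21
i=19 t=18 v=8: DROP (t<21-1); WM=22; [18,22) fires=8
i=20 t=24 v=4: → [24,28),[23,27),[22,26),[21,25); WM=22
i=21 t=25 v=3: → [25,29),[24,28),[23,27),[22,26); WM=22

[0,4)=7 [1,5)=9 [2,6)=9 [3,7)=9 [4,8)=9 [5,9)=9 [6,10)=9 [7,11)=6 [8,12)=6 [9,13)=7 [10,14)=7 [11,15)=7 [12,16)=7 [13,17)=9 [14,18)=9 [15,19)=9 [16,20)=9 [17,21)=8 [18,22)=8 [19,23)=8 [20,24)=5 [21,25)=7 [22,26)=7 [23,27)=7 [24,28)=7 [25,29)=3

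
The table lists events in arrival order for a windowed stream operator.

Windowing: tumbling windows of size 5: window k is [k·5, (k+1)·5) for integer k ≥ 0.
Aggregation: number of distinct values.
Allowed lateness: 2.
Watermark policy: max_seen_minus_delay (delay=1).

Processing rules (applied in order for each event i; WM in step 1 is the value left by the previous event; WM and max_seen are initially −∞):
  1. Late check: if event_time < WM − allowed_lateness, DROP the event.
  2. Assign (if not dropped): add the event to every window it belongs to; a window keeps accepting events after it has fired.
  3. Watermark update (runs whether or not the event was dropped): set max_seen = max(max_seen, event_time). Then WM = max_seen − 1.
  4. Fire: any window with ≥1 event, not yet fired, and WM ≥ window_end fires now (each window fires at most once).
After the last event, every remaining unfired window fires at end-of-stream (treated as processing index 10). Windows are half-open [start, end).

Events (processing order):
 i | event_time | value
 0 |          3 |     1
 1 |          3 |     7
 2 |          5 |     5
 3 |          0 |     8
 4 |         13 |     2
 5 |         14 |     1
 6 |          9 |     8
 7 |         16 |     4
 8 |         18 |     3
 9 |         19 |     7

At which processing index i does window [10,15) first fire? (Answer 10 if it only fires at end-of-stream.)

i=0 t=3 v=1: → [0,5); WM=2
i=1 t=3 v=7: → [0,5); WM=2
i=2 t=5 v=5: → [5,10); WM=4
i=3 t=0 v=8: DROP (t<4-2); WM=4
i=4 t=13 v=2: → [10,15); WM=12; [0,5) fires=2 [5,10) fires=1
i=5 t=14 v=1: → [10,15); WM=13
i=6 t=9 v=8: DROP (t<13-2); WM=13
i=7 t=16 v=4: → [15,20); WM=15; [10,15) fires=2
i=8 t=18 v=3: → [15,20); WM=17
i=9 t=19 v=7: → [15,20); WM=18

7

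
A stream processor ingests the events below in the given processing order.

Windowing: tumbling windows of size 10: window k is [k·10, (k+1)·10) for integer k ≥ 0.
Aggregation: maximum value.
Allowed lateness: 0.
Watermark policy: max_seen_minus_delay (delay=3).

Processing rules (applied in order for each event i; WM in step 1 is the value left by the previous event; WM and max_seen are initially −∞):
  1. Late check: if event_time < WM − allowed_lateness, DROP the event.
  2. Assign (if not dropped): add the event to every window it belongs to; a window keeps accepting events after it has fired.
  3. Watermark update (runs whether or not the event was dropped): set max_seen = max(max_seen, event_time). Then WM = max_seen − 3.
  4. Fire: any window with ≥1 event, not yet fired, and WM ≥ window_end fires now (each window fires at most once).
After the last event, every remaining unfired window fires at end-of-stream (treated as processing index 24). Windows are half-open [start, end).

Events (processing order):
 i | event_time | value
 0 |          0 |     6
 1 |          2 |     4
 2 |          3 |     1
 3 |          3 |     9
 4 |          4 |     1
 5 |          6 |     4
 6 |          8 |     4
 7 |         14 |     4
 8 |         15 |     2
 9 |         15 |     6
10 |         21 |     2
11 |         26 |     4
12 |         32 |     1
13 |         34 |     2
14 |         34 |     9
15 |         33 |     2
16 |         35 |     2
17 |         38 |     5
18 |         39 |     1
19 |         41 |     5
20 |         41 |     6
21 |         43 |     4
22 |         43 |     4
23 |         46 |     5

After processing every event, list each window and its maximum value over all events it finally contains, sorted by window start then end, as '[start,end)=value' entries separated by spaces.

i=0 t=0 v=6: → [0,10); WM=-3
i=1 t=2 v=4: → [0,10); WM=-1
i=2 t=3 v=1: → [0,10); WM=0
i=3 t=3 v=9: → [0,10); WM=0
i=4 t=4 v=1: → [0,10); WM=1
i=5 t=6 v=4: → [0,10); WM=3
i=6 t=8 v=4: → [0,10); WM=5
i=7 t=14 v=4: → [10,20); WM=11; [0,10) fires=9
i=8 t=15 v=2: → [10,20); WM=12
i=9 t=15 v=6: → [10,20); WM=12
i=10 t=21 v=2: → [20,30); WM=18
i=11 t=26 v=4: → [20,30); WM=23; [10,20) fires=6
i=12 t=32 v=1: → [30,40); WM=29
i=13 t=34 v=2: → [30,40); WM=31; [20,30) fires=4
i=14 t=34 v=9: → [30,40); WM=31
i=15 t=33 v=2: → [30,40); WM=31
i=16 t=35 v=2: → [30,40); WM=32
i=17 t=38 v=5: → [30,40); WM=35
i=18 t=39 v=1: → [30,40); WM=36
i=19 t=41 v=5: → [40,50); WM=38
i=20 t=41 v=6: → [40,50); WM=38
i=21 t=43 v=4: → [40,50); WM=40; [30,40) fires=9
i=22 t=43 v=4: → [40,50); WM=40
i=23 t=46 v=5: → [40,50); WM=43

[0,10)=9 [10,20)=6 [20,30)=4 [30,40)=9 [40,50)=6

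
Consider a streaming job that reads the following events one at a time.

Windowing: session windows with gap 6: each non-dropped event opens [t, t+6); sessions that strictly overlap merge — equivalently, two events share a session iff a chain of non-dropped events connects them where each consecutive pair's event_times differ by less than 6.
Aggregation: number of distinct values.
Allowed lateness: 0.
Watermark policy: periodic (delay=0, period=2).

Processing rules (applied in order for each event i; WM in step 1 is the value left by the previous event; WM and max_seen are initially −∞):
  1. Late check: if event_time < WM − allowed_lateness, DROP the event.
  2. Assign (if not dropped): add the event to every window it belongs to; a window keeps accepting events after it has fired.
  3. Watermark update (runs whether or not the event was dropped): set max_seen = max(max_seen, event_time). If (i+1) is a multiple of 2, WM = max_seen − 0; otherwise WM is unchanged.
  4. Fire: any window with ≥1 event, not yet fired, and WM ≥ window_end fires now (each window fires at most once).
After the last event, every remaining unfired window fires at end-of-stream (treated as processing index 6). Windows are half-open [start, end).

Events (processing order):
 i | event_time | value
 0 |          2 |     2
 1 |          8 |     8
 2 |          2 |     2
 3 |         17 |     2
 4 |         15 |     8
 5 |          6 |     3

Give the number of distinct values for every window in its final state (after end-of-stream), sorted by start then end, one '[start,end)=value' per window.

i=0 t=2 v=2: → [2,8); WM=−∞
i=1 t=8 v=8: → [8,14); WM=8
i=2 t=2 v=2: DROP (t<8-0); WM=8
i=3 t=17 v=2: → [17,23); WM=17
i=4 t=15 v=8: DROP (t<17-0); WM=17
i=5 t=6 v=3: DROP (t<17-0); WM=17

[2,8)=1 [8,14)=1 [17,23)=1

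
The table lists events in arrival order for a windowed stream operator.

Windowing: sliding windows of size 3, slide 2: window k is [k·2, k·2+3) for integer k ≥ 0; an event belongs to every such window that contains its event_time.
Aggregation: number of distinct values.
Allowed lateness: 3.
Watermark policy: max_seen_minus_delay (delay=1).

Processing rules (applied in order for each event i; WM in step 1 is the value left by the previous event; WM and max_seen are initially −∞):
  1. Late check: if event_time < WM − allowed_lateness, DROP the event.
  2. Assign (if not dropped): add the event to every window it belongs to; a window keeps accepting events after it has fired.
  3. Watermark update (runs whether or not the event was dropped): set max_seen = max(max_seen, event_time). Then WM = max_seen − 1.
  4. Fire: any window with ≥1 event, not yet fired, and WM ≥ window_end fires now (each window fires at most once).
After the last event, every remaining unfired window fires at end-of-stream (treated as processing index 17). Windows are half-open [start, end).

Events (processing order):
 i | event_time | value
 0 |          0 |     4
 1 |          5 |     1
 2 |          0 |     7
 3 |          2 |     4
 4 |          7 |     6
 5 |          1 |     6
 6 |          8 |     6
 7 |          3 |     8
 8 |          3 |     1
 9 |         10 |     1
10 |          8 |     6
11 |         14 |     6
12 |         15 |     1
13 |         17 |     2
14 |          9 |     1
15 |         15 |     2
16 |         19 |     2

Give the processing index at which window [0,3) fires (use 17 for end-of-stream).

i=0 t=0 v=4: → [0,3); WM=-1
i=1 t=5 v=1: → [4,7); WM=4; [0,3) fires=1
i=2 t=0 v=7: DROP (t<4-3); WM=4
i=3 t=2 v=4: → [2,5),[0,3); WM=4
i=4 t=7 v=6: → [6,9); WM=6; [2,5) fires=1
i=5 t=1 v=6: DROP (t<6-3); WM=6
i=6 t=8 v=6: → [8,11),[6,9); WM=7; [4,7) fires=1
i=7 t=3 v=8: DROP (t<7-3); WM=7
i=8 t=3 v=1: DROP (t<7-3); WM=7
i=9 t=10 v=1: → [10,13),[8,11); WM=9; [6,9) fires=1
i=10 t=8 v=6: → [8,11),[6,9); WM=9
i=11 t=14 v=6: → [14,17),[12,15); WM=13; [8,11) fires=2 [10,13) fires=1
i=12 t=15 v=1: → [14,17); WM=14
i=13 t=17 v=2: → [16,19); WM=16; [12,15) fires=1
i=14 t=9 v=1: DROP (t<16-3); WM=16
i=15 t=15 v=2: → [14,17); WM=16
i=16 t=19 v=2: → [18,21); WM=18; [14,17) fires=3

1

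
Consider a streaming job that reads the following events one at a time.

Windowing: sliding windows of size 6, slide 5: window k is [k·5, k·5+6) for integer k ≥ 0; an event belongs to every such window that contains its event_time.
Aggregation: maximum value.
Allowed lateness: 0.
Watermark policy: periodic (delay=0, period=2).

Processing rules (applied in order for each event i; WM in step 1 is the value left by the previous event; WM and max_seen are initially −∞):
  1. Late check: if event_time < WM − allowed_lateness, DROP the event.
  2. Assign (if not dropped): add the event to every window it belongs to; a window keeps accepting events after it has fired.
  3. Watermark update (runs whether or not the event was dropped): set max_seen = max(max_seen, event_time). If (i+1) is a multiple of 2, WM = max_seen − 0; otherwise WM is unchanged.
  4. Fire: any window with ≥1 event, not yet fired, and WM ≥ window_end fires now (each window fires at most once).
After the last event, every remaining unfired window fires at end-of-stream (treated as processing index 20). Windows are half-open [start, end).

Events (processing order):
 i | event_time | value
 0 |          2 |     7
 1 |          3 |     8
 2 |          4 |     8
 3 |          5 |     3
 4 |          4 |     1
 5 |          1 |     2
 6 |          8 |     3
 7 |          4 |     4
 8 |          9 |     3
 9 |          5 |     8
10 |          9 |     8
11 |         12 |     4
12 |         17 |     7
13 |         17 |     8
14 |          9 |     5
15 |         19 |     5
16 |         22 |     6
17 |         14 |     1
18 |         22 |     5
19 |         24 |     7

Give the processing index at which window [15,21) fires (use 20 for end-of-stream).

i=0 t=2 v=7: → [0,6); WM=−∞
i=1 t=3 v=8: → [0,6); WM=3
i=2 t=4 v=8: → [0,6); WM=3
i=3 t=5 v=3: → [5,11),[0,6); WM=5
i=4 t=4 v=1: DROP (t<5-0); WM=5
i=5 t=1 v=2: DROP (t<5-0); WM=5
i=6 t=8 v=3: → [5,11); WM=5
i=7 t=4 v=4: DROP (t<5-0); WM=8; [0,6) fires=8
i=8 t=9 v=3: → [5,11); WM=8
i=9 t=5 v=8: DROP (t<8-0); WM=9
i=10 t=9 v=8: → [5,11); WM=9
i=11 t=12 v=4: → [10,16); WM=12; [5,11) fires=8
i=12 t=17 v=7: → [15,21); WM=12
i=13 t=17 v=8: → [15,21); WM=17; [10,16) fires=4
i=14 t=9 v=5: DROP (t<17-0); WM=17
i=15 t=19 v=5: → [15,21); WM=19
i=16 t=22 v=6: → [20,26); WM=19
i=17 t=14 v=1: DROP (t<19-0); WM=22; [15,21) fires=8
i=18 t=22 v=5: → [20,26); WM=22
i=19 t=24 v=7: → [20,26); WM=24

17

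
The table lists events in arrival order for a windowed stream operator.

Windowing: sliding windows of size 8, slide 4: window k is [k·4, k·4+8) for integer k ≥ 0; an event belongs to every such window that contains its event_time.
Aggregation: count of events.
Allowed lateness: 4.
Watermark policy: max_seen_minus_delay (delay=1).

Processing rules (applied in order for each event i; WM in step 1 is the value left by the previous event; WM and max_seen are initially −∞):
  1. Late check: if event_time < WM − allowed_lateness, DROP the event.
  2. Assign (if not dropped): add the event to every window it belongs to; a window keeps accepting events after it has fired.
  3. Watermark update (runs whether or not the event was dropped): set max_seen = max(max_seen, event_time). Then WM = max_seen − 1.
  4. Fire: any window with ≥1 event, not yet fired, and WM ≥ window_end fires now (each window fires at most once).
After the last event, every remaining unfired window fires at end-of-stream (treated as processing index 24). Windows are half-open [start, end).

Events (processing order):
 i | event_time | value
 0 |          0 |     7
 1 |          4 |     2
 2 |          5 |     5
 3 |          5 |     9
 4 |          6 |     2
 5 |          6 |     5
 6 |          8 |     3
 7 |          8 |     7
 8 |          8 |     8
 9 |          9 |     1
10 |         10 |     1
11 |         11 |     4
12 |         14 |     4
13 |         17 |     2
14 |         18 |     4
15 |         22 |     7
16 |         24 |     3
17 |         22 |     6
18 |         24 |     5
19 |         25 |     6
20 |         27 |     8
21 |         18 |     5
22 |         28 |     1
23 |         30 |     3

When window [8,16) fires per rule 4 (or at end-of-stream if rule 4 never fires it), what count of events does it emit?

7

i=0 t=0 v=7: → [0,8); WM=-1
i=1 t=4 v=2: → [4,12),[0,8); WM=3
i=2 t=5 v=5: → [4,12),[0,8); WM=4
i=3 t=5 v=9: → [4,12),[0,8); WM=4
i=4 t=6 v=2: → [4,12),[0,8); WM=5
i=5 t=6 v=5: → [4,12),[0,8); WM=5
i=6 t=8 v=3: → [8,16),[4,12); WM=7
i=7 t=8 v=7: → [8,16),[4,12); WM=7
i=8 t=8 v=8: → [8,16),[4,12); WM=7
i=9 t=9 v=1: → [8,16),[4,12); WM=8; [0,8) fires=6
i=10 t=10 v=1: → [8,16),[4,12); WM=9
i=11 t=11 v=4: → [8,16),[4,12); WM=10
i=12 t=14 v=4: → [12,20),[8,16); WM=13; [4,12) fires=11
i=13 t=17 v=2: → [16,24),[12,20); WM=16; [8,16) fires=7
i=14 t=18 v=4: → [16,24),[12,20); WM=17
i=15 t=22 v=7: → [20,28),[16,24); WM=21; [12,20) fires=3
i=16 t=24 v=3: → [24,32),[20,28); WM=23
i=17 t=22 v=6: → [20,28),[16,24); WM=23
i=18 t=24 v=5: → [24,32),[20,28); WM=23
i=19 t=25 v=6: → [24,32),[20,28); WM=24; [16,24) fires=4
i=20 t=27 v=8: → [24,32),[20,28); WM=26
i=21 t=18 v=5: DROP (t<26-4); WM=26
i=22 t=28 v=1: → [28,36),[24,32); WM=27
i=23 t=30 v=3: → [28,36),[24,32); WM=29; [20,28) fires=6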